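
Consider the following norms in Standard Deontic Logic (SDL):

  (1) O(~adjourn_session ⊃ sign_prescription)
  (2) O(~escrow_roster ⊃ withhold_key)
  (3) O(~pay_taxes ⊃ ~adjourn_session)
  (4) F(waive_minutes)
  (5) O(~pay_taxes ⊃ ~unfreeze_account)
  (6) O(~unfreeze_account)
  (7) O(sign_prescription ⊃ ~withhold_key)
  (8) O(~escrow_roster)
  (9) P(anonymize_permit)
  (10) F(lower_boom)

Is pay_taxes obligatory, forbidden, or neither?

From premise 8 we have O(~escrow_roster).
From O(~escrow_roster) and premise 2, O(~escrow_roster ⊃ withhold_key), we obtain O(withhold_key).
The contrapositive of premise 7 (O(sign_prescription ⊃ ~withhold_key)) is O(withhold_key ⊃ ~sign_prescription), and O(withhold_key) is already established, so O(~sign_prescription).
The contrapositive of premise 1 (O(~adjourn_session ⊃ sign_prescription)) is O(~sign_prescription ⊃ adjourn_session), and O(~sign_prescription) is already established, so O(adjourn_session).
Premise 3, O(~pay_taxes ⊃ ~adjourn_session), contraposes to O(adjourn_session ⊃ pay_taxes); with O(adjourn_session) we get O(pay_taxes).
Premises 4, 5, 6, 9, 10 do not contribute to this derivation.
Hence pay_taxes is obligatory.

Obligatory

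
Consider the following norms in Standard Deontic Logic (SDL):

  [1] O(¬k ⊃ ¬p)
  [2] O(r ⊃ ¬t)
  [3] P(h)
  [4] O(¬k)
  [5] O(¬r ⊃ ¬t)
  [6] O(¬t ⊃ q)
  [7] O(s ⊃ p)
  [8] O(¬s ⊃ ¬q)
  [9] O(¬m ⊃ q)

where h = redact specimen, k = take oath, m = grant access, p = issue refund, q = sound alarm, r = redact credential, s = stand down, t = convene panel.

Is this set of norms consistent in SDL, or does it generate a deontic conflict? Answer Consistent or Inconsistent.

Premises 2 and 5 are O(r ⊃ ¬t) and O(¬r ⊃ ¬t); every ideal world satisfies r or ¬r, so in either case ¬t holds — hence O(¬t).
With premise 6, O(¬t ⊃ q), the K-axiom yields O(q).
Premise 8, O(¬s ⊃ ¬q), contraposes to O(q ⊃ s); with O(q) we get O(s).
With premise 7, O(s ⊃ p), the K-axiom yields O(p).
Premise 1 is O(¬k ⊃ ¬p); contrapositively O(p ⊃ k). Since O(p) holds, K gives O(k).
But premise 4 directly asserts O(¬k).
We now have both O(k) and O(¬k) — k is simultaneously obligatory and forbidden, violating the D-axiom.

Inconsistent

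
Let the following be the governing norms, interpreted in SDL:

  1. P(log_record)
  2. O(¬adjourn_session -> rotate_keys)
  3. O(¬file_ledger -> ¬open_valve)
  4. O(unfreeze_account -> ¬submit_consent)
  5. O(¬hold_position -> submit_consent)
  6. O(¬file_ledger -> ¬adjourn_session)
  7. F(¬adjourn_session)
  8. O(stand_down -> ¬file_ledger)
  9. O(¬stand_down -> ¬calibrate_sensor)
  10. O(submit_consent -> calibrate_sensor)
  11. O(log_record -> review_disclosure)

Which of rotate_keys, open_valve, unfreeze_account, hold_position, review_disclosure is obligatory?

hold_position

Premise 7, F(¬adjourn_session), is equivalent to O(adjourn_session).
Premise 6, O(¬file_ledger -> ¬adjourn_session), contraposes to O(adjourn_session -> file_ledger); with O(adjourn_session) we get O(file_ledger).
The contrapositive of premise 8 (O(stand_down -> ¬file_ledger)) is O(file_ledger -> ¬stand_down), and O(file_ledger) is already established, so O(¬stand_down).
With premise 9, O(¬stand_down -> ¬calibrate_sensor), the K-axiom yields O(¬calibrate_sensor).
Premise 10, O(submit_consent -> calibrate_sensor), contraposes to O(¬calibrate_sensor -> ¬submit_consent); with O(¬calibrate_sensor) we get O(¬submit_consent).
Premise 5 is O(¬hold_position -> submit_consent); contrapositively O(¬submit_consent -> hold_position). Since O(¬submit_consent) holds, K gives O(hold_position).
So O(hold_position) holds — hold_position is obligatory. None of the other listed options is made obligatory by any chain of premises.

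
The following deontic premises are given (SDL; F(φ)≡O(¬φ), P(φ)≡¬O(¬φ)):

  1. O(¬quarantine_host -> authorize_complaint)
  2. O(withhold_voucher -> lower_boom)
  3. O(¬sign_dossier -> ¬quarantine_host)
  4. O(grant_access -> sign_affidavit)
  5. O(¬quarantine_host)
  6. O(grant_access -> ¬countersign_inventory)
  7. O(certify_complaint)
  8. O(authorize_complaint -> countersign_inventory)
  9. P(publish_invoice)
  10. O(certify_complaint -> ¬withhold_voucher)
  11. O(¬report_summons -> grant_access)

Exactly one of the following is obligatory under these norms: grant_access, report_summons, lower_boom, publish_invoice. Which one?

Premise 5 states O(¬quarantine_host) outright.
From O(¬quarantine_host) and premise 1, O(¬quarantine_host -> authorize_complaint), we obtain O(authorize_complaint).
Premise 8 is O(authorize_complaint -> countersign_inventory); since O(authorize_complaint), deontic closure gives O(countersign_inventory).
Premise 6, O(grant_access -> ¬countersign_inventory), contraposes to O(countersign_inventory -> ¬grant_access); with O(countersign_inventory) we get O(¬grant_access).
Premise 11, O(¬report_summons -> grant_access), contraposes to O(¬grant_access -> report_summons); with O(¬grant_access) we get O(report_summons).
So O(report_summons) holds — report_summons is obligatory. None of the other listed options is made obligatory by any chain of premises.

report_summons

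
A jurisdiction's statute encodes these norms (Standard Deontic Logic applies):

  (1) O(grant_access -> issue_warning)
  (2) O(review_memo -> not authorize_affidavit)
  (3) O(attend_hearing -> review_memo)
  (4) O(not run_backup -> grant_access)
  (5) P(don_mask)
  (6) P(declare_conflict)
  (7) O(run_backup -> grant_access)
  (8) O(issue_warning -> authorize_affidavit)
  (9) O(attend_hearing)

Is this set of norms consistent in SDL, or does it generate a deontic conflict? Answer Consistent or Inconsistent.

Inconsistent

By case analysis on not run_backup: premise 4 gives O(not run_backup -> grant_access) and premise 7 gives O(run_backup -> grant_access), so O(grant_access) either way.
With premise 1, O(grant_access -> issue_warning), the K-axiom yields O(issue_warning).
With premise 8, O(issue_warning -> authorize_affidavit), the K-axiom yields O(authorize_affidavit).
Premise 2, O(review_memo -> not authorize_affidavit), contraposes to O(authorize_affidavit -> not review_memo); with O(authorize_affidavit) we get O(not review_memo).
Premise 3, O(attend_hearing -> review_memo), contraposes to O(not review_memo -> not attend_hearing); with O(not review_memo) we get O(not attend_hearing).
But premise 9 directly asserts O(attend_hearing).
We now have both O(not attend_hearing) and O(attend_hearing) — attend_hearing is simultaneously obligatory and forbidden, violating the D-axiom.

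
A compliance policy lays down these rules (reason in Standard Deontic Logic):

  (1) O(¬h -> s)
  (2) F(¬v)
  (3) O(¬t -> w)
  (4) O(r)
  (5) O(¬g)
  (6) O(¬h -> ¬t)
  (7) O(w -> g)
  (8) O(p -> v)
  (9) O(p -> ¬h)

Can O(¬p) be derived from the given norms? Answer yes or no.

Yes

Premise 5 states O(¬g) outright.
The contrapositive of premise 7 (O(w -> g)) is O(¬g -> ¬w), and O(¬g) is already established, so O(¬w).
Premise 3, O(¬t -> w), contraposes to O(¬w -> t); with O(¬w) we get O(t).
Premise 6, O(¬h -> ¬t), contraposes to O(t -> h); with O(t) we get O(h).
Premise 9 is O(p -> ¬h); contrapositively O(h -> ¬p). Since O(h) holds, K gives O(¬p).
Premises 1, 2, 4, 8 do not contribute to this derivation.
So O(¬p) follows.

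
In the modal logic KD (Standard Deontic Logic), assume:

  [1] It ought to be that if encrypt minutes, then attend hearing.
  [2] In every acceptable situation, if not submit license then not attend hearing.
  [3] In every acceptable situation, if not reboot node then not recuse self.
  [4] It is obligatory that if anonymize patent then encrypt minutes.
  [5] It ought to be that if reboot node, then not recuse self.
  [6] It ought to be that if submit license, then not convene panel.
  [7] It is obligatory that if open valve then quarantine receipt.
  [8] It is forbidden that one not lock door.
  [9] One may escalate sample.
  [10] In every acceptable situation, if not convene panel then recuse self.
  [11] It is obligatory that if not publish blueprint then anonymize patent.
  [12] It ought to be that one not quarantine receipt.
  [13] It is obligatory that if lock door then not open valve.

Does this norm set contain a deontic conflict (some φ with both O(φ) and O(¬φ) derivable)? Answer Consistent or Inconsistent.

Consistent

Premise 7 is O(open_valve → quarantine_receipt), but O(open_valve) is not derivable from the premises, so it does not yield O(quarantine_receipt).
So O(quarantine_receipt) is not derivable, and the apparent clash with O(¬quarantine_receipt) does not arise.
A world satisfying every obligation exists (e.g. anonymize_patent=false, attend_hearing=false, convene_panel=true, encrypt_minutes=false, escalate_sample=false, lock_door=true, open_valve=false, publish_blueprint=true, quarantine_receipt=false, reboot_node=false, recuse_self=false, submit_license=false); no atom is both obligatory and forbidden, so the set is consistent.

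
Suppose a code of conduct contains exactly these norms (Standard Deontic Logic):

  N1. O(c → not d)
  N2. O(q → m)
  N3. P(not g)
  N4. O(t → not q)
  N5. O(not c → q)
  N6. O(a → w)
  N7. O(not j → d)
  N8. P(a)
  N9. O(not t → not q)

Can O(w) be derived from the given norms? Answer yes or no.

Premise 6 is O(a → w), but O(a) is not derivable from the premises (the permission P(a) asserts only not O(not a), not O(a)), so it does not yield O(w).
No other premise forces O(w). An ideal world satisfying every premise can still have w false, so O(w) is not derivable.

No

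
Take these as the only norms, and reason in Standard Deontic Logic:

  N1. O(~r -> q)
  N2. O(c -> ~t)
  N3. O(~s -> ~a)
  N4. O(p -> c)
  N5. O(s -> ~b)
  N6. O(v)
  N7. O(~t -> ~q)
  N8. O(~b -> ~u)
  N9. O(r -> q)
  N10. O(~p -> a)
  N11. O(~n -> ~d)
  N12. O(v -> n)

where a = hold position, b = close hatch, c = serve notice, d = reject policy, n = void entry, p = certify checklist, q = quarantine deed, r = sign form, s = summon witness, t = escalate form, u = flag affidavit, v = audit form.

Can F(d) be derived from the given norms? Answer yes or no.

Premise 11 is O(~n -> ~d), but O(~n) is not derivable from the premises, so it does not yield O(~d).
No other premise forces O(~d). An ideal world satisfying every premise can still have d true, so F(d) is not derivable.

No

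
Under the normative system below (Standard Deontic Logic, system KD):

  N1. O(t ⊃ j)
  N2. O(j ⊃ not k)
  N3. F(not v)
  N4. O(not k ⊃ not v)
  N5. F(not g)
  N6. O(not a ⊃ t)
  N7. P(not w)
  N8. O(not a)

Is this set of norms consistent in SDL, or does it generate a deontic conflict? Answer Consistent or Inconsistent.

Inconsistent

Premise 8 states O(not a) outright.
From O(not a) and premise 6, O(not a ⊃ t), we obtain O(t).
Applying K to premise 1 (O(t ⊃ j)) and O(t) yields O(j).
Applying K to premise 2 (O(j ⊃ not k)) and O(j) yields O(not k).
With premise 4, O(not k ⊃ not v), the K-axiom yields O(not v).
Yet premise 3 is F(not v), i.e. O(v).
We now have both O(not v) and O(v) — v is simultaneously obligatory and forbidden, violating the D-axiom.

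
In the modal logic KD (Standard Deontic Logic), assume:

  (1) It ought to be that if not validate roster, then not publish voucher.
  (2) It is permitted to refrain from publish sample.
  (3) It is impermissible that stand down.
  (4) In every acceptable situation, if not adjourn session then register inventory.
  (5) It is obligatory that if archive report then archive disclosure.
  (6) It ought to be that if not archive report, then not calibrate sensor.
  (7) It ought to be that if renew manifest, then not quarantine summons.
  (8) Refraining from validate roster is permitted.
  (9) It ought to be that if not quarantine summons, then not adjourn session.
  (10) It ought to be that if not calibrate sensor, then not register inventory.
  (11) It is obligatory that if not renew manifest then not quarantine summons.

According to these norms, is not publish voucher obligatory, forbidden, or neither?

Neither

Premise 1 is O(¬validate_roster → ¬publish_voucher), but O(¬validate_roster) is not derivable from the premises (the permission P(¬validate_roster) asserts only ¬O(validate_roster), not O(¬validate_roster)), so it does not yield O(¬publish_voucher).
No premise or chain of K-axiom applications forces O(¬publish_voucher), and none forces O(publish_voucher). So ¬publish_voucher is neither obligatory nor forbidden under these norms.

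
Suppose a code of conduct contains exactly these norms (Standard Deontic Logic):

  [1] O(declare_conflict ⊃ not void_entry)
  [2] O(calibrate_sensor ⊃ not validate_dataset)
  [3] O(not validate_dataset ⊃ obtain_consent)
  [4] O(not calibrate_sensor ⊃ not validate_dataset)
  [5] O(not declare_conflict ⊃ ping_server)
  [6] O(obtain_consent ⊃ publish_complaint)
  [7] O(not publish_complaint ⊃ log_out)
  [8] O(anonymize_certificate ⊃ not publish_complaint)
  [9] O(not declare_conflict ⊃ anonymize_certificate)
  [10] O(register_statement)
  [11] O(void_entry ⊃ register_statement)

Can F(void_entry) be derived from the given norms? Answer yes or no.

Yes

Premises 4 and 2 are O(not calibrate_sensor ⊃ not validate_dataset) and O(calibrate_sensor ⊃ not validate_dataset); every ideal world satisfies not calibrate_sensor or calibrate_sensor, so in either case not validate_dataset holds — hence O(not validate_dataset).
Applying K to premise 3 (O(not validate_dataset ⊃ obtain_consent)) and O(not validate_dataset) yields O(obtain_consent).
Applying K to premise 6 (O(obtain_consent ⊃ publish_complaint)) and O(obtain_consent) yields O(publish_complaint).
Premise 8 is O(anonymize_certificate ⊃ not publish_complaint); contrapositively O(publish_complaint ⊃ not anonymize_certificate). Since O(publish_complaint) holds, K gives O(not anonymize_certificate).
Premise 9 is O(not declare_conflict ⊃ anonymize_certificate); contrapositively O(not anonymize_certificate ⊃ declare_conflict). Since O(not anonymize_certificate) holds, K gives O(declare_conflict).
Premise 1 is O(declare_conflict ⊃ not void_entry); since O(declare_conflict), deontic closure gives O(not void_entry).
Premises 5, 7, 10, 11 do not contribute to this derivation.
So O(not void_entry) holds, i.e. F(void_entry). The claim follows.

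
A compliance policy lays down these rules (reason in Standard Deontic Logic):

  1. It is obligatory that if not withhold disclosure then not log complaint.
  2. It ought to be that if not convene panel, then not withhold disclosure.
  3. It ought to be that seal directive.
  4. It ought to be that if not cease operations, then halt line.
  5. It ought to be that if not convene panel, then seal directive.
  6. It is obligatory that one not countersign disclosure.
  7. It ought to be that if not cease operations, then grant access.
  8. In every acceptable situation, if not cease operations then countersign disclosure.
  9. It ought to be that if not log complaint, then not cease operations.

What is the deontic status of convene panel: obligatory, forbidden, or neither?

Premise 6 gives O(¬countersign_disclosure).
Premise 8, O(¬cease_operations → countersign_disclosure), contraposes to O(¬countersign_disclosure → cease_operations); with O(¬countersign_disclosure) we get O(cease_operations).
Premise 9 is O(¬log_complaint → ¬cease_operations); contrapositively O(cease_operations → log_complaint). Since O(cease_operations) holds, K gives O(log_complaint).
Premise 1 is O(¬withhold_disclosure → ¬log_complaint); contrapositively O(log_complaint → withhold_disclosure). Since O(log_complaint) holds, K gives O(withhold_disclosure).
Premise 2, O(¬convene_panel → ¬withhold_disclosure), contraposes to O(withhold_disclosure → convene_panel); with O(withhold_disclosure) we get O(convene_panel).
Premises 3, 4, 5, 7 do not contribute to this derivation.
Hence convene_panel is obligatory.

Obligatory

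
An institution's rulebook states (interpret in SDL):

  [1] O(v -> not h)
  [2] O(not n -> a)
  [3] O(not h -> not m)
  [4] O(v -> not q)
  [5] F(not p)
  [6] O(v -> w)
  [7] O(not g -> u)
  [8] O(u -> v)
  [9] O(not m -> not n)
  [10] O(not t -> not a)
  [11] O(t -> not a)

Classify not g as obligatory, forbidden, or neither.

Forbidden

By case analysis on not t: premise 10 gives O(not t -> not a) and premise 11 gives O(t -> not a), so O(not a) either way.
The contrapositive of premise 2 (O(not n -> a)) is O(not a -> n), and O(not a) is already established, so O(n).
The contrapositive of premise 9 (O(not m -> not n)) is O(n -> m), and O(n) is already established, so O(m).
Premise 3, O(not h -> not m), contraposes to O(m -> h); with O(m) we get O(h).
Premise 1, O(v -> not h), contraposes to O(h -> not v); with O(h) we get O(not v).
Premise 8, O(u -> v), contraposes to O(not v -> not u); with O(not v) we get O(not u).
Premise 7, O(not g -> u), contraposes to O(not u -> g); with O(not u) we get O(g).
Premises 4, 5, 6 do not contribute to this derivation.
Thus O(g), which is F(not g): not g is forbidden.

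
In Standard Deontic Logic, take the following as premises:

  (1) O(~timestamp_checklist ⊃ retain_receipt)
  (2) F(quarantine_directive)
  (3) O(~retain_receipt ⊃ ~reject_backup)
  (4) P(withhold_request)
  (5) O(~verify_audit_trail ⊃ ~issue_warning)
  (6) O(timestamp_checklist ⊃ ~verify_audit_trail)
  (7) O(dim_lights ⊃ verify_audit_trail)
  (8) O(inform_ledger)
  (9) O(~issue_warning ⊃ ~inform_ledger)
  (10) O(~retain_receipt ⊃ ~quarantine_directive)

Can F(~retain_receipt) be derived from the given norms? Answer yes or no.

Yes

Premise 8 gives O(inform_ledger).
The contrapositive of premise 9 (O(~issue_warning ⊃ ~inform_ledger)) is O(inform_ledger ⊃ issue_warning), and O(inform_ledger) is already established, so O(issue_warning).
The contrapositive of premise 5 (O(~verify_audit_trail ⊃ ~issue_warning)) is O(issue_warning ⊃ verify_audit_trail), and O(issue_warning) is already established, so O(verify_audit_trail).
Premise 6, O(timestamp_checklist ⊃ ~verify_audit_trail), contraposes to O(verify_audit_trail ⊃ ~timestamp_checklist); with O(verify_audit_trail) we get O(~timestamp_checklist).
From O(~timestamp_checklist) and premise 1, O(~timestamp_checklist ⊃ retain_receipt), we obtain O(retain_receipt).
Premises 2, 3, 4, 7, 10 do not contribute to this derivation.
So O(retain_receipt) holds, i.e. F(~retain_receipt). The claim follows.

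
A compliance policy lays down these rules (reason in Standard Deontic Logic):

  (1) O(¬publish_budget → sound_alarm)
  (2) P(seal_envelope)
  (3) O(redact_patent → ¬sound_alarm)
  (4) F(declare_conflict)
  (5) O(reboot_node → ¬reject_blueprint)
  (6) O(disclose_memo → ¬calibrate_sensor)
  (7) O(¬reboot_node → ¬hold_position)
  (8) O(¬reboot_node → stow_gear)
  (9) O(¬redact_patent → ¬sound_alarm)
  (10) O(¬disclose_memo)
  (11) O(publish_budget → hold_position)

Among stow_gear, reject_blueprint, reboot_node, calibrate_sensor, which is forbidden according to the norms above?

Premises 9 and 3 cover both cases: O(¬redact_patent → ¬sound_alarm) and O(redact_patent → ¬sound_alarm). Since ¬redact_patent ∨ redact_patent is a tautology, O(¬sound_alarm) follows.
Premise 1 is O(¬publish_budget → sound_alarm); contrapositively O(¬sound_alarm → publish_budget). Since O(¬sound_alarm) holds, K gives O(publish_budget).
From O(publish_budget) and premise 11, O(publish_budget → hold_position), we obtain O(hold_position).
Premise 7, O(¬reboot_node → ¬hold_position), contraposes to O(hold_position → reboot_node); with O(hold_position) we get O(reboot_node).
Premise 5 is O(reboot_node → ¬reject_blueprint); since O(reboot_node), deontic closure gives O(¬reject_blueprint).
So O(¬reject_blueprint) holds, i.e. reject_blueprint is forbidden. None of the other listed options is forbidden under the premises.

reject_blueprint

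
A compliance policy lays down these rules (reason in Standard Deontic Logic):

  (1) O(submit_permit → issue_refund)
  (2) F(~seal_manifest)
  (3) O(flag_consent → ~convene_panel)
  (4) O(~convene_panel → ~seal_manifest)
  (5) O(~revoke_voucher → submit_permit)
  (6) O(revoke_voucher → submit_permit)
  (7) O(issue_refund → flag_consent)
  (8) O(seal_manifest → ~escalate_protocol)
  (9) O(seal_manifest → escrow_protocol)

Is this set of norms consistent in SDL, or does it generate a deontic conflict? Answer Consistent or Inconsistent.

By case analysis on ~revoke_voucher: premise 5 gives O(~revoke_voucher → submit_permit) and premise 6 gives O(revoke_voucher → submit_permit), so O(submit_permit) either way.
From O(submit_permit) and premise 1, O(submit_permit → issue_refund), we obtain O(issue_refund).
With premise 7, O(issue_refund → flag_consent), the K-axiom yields O(flag_consent).
With premise 3, O(flag_consent → ~convene_panel), the K-axiom yields O(~convene_panel).
Premise 4 is O(~convene_panel → ~seal_manifest); since O(~convene_panel), deontic closure gives O(~seal_manifest).
Yet premise 2 is F(~seal_manifest), i.e. O(seal_manifest).
We now have both O(~seal_manifest) and O(seal_manifest) — seal_manifest is simultaneously obligatory and forbidden, violating the D-axiom.

Inconsistent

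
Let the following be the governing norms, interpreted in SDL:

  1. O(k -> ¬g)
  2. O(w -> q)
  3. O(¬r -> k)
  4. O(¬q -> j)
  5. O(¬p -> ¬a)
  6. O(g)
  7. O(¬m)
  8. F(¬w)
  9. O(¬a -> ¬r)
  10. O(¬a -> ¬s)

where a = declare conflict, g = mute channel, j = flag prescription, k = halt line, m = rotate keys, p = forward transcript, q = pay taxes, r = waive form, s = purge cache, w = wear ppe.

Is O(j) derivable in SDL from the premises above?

No

Premise 4 is O(¬q -> j), but O(¬q) is not derivable from the premises, so it does not yield O(j).
No other premise forces O(j). An ideal world satisfying every premise can still have j false, so O(j) is not derivable.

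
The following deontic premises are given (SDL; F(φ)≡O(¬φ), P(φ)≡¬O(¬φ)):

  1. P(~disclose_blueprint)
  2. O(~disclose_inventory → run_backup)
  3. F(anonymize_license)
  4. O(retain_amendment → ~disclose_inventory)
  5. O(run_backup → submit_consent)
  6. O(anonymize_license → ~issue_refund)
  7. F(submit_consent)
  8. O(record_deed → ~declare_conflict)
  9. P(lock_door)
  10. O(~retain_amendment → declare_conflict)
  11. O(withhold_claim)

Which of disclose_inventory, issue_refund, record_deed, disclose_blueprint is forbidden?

record_deed

F(submit_consent) at premise 7 means O(~submit_consent).
The contrapositive of premise 5 (O(run_backup → submit_consent)) is O(~submit_consent → ~run_backup), and O(~submit_consent) is already established, so O(~run_backup).
The contrapositive of premise 2 (O(~disclose_inventory → run_backup)) is O(~run_backup → disclose_inventory), and O(~run_backup) is already established, so O(disclose_inventory).
The contrapositive of premise 4 (O(retain_amendment → ~disclose_inventory)) is O(disclose_inventory → ~retain_amendment), and O(disclose_inventory) is already established, so O(~retain_amendment).
Applying K to premise 10 (O(~retain_amendment → declare_conflict)) and O(~retain_amendment) yields O(declare_conflict).
Premise 8, O(record_deed → ~declare_conflict), contraposes to O(declare_conflict → ~record_deed); with O(declare_conflict) we get O(~record_deed).
So O(~record_deed) holds, i.e. record_deed is forbidden. None of the other listed options is forbidden under the premises.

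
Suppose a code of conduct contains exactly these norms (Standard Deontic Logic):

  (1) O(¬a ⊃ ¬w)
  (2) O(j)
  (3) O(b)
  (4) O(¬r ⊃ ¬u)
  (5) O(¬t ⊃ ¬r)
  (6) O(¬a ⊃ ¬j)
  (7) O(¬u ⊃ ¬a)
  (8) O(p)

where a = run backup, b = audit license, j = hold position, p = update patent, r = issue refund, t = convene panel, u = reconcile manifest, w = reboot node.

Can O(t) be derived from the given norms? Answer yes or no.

From premise 2 we have O(j).
Premise 6, O(¬a ⊃ ¬j), contraposes to O(j ⊃ a); with O(j) we get O(a).
Premise 7, O(¬u ⊃ ¬a), contraposes to O(a ⊃ u); with O(a) we get O(u).
The contrapositive of premise 4 (O(¬r ⊃ ¬u)) is O(u ⊃ r), and O(u) is already established, so O(r).
Premise 5 is O(¬t ⊃ ¬r); contrapositively O(r ⊃ t). Since O(r) holds, K gives O(t).
Premises 1, 3, 8 do not contribute to this derivation.
So O(t) follows.

Yes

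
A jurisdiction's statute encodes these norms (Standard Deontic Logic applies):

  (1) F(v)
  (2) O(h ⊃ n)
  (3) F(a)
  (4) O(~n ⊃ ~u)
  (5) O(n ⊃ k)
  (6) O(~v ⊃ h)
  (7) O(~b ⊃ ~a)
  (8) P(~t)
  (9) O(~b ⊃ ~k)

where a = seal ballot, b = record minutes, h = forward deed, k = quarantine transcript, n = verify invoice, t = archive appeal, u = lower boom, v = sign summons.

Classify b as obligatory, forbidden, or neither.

Premise 1 is F(v), i.e. O(~v).
Premise 6 is O(~v ⊃ h); since O(~v), deontic closure gives O(h).
With premise 2, O(h ⊃ n), the K-axiom yields O(n).
From O(n) and premise 5, O(n ⊃ k), we obtain O(k).
The contrapositive of premise 9 (O(~b ⊃ ~k)) is O(k ⊃ b), and O(k) is already established, so O(b).
Premises 3, 4, 7, 8 do not contribute to this derivation.
Hence b is obligatory.

Obligatory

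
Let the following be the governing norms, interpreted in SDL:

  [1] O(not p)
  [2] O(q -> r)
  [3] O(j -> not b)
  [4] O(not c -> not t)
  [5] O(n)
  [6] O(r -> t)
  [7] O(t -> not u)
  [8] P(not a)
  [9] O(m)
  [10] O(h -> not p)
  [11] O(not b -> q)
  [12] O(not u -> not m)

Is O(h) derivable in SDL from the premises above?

Premise 10 is O(h -> not p); even if O(not p) held, inferring O(h) would be affirming the consequent — invalid.
No other premise forces O(h). An ideal world satisfying every premise can still have h false, so O(h) is not derivable.

No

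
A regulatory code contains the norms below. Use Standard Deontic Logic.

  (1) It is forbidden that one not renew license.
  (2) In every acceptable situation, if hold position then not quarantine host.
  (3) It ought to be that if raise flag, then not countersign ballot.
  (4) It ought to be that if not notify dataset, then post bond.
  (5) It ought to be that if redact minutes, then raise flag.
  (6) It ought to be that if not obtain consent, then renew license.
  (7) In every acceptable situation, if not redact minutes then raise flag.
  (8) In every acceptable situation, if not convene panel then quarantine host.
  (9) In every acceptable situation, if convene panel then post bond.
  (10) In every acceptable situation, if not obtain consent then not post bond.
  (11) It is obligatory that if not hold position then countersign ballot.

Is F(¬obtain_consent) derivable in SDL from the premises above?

By case analysis on redact_minutes: premise 5 gives O(redact_minutes → raise_flag) and premise 7 gives O(¬redact_minutes → raise_flag), so O(raise_flag) either way.
Premise 3 is O(raise_flag → ¬countersign_ballot); since O(raise_flag), deontic closure gives O(¬countersign_ballot).
Premise 11, O(¬hold_position → countersign_ballot), contraposes to O(¬countersign_ballot → hold_position); with O(¬countersign_ballot) we get O(hold_position).
Applying K to premise 2 (O(hold_position → ¬quarantine_host)) and O(hold_position) yields O(¬quarantine_host).
Premise 8, O(¬convene_panel → quarantine_host), contraposes to O(¬quarantine_host → convene_panel); with O(¬quarantine_host) we get O(convene_panel).
Premise 9 is O(convene_panel → post_bond); since O(convene_panel), deontic closure gives O(post_bond).
Premise 10 is O(¬obtain_consent → ¬post_bond); contrapositively O(post_bond → obtain_consent). Since O(post_bond) holds, K gives O(obtain_consent).
Premises 1, 4, 6 do not contribute to this derivation.
So O(obtain_consent) holds, i.e. F(¬obtain_consent). The claim follows.

Yes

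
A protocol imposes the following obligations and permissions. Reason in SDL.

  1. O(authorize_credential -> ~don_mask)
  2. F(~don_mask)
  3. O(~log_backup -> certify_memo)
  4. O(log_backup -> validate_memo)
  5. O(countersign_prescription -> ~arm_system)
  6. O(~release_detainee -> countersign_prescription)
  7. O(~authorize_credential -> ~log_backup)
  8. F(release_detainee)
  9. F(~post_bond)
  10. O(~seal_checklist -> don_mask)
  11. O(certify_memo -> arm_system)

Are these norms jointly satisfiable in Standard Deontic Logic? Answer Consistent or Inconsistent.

Inconsistent

Premise 2, F(~don_mask), is equivalent to O(don_mask).
The contrapositive of premise 1 (O(authorize_credential -> ~don_mask)) is O(don_mask -> ~authorize_credential), and O(don_mask) is already established, so O(~authorize_credential).
Premise 7 is O(~authorize_credential -> ~log_backup); since O(~authorize_credential), deontic closure gives O(~log_backup).
From O(~log_backup) and premise 3, O(~log_backup -> certify_memo), we obtain O(certify_memo).
With premise 11, O(certify_memo -> arm_system), the K-axiom yields O(arm_system).
Premise 5 is O(countersign_prescription -> ~arm_system); contrapositively O(arm_system -> ~countersign_prescription). Since O(arm_system) holds, K gives O(~countersign_prescription).
The contrapositive of premise 6 (O(~release_detainee -> countersign_prescription)) is O(~countersign_prescription -> release_detainee), and O(~countersign_prescription) is already established, so O(release_detainee).
However, F(release_detainee) at premise 8 amounts to O(~release_detainee).
We now have both O(release_detainee) and O(~release_detainee) — release_detainee is simultaneously obligatory and forbidden, violating the D-axiom.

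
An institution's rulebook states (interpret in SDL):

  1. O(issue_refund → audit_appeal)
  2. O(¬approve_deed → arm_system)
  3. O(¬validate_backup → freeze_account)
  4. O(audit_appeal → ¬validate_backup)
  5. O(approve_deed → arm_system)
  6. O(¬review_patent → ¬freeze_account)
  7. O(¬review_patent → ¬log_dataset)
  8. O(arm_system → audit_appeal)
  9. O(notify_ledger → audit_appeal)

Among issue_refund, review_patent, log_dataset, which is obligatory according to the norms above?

Premises 5 and 2 are O(approve_deed → arm_system) and O(¬approve_deed → arm_system); every ideal world satisfies approve_deed or ¬approve_deed, so in either case arm_system holds — hence O(arm_system).
From O(arm_system) and premise 8, O(arm_system → audit_appeal), we obtain O(audit_appeal).
Applying K to premise 4 (O(audit_appeal → ¬validate_backup)) and O(audit_appeal) yields O(¬validate_backup).
With premise 3, O(¬validate_backup → freeze_account), the K-axiom yields O(freeze_account).
Premise 6, O(¬review_patent → ¬freeze_account), contraposes to O(freeze_account → review_patent); with O(freeze_account) we get O(review_patent).
So O(review_patent) holds — review_patent is obligatory. None of the other listed options is made obligatory by any chain of premises.

review_patent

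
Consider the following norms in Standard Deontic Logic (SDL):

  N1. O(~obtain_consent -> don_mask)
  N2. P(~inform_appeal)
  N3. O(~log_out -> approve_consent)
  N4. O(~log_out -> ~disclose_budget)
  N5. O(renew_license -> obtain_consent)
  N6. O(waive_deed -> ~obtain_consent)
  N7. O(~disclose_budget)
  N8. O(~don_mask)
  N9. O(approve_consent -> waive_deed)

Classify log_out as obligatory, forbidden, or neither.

Obligatory

From premise 8 we have O(~don_mask).
Premise 1 is O(~obtain_consent -> don_mask); contrapositively O(~don_mask -> obtain_consent). Since O(~don_mask) holds, K gives O(obtain_consent).
Premise 6, O(waive_deed -> ~obtain_consent), contraposes to O(obtain_consent -> ~waive_deed); with O(obtain_consent) we get O(~waive_deed).
Premise 9, O(approve_consent -> waive_deed), contraposes to O(~waive_deed -> ~approve_consent); with O(~waive_deed) we get O(~approve_consent).
The contrapositive of premise 3 (O(~log_out -> approve_consent)) is O(~approve_consent -> log_out), and O(~approve_consent) is already established, so O(log_out).
Premises 2, 4, 5, 7 do not contribute to this derivation.
Hence log_out is obligatory.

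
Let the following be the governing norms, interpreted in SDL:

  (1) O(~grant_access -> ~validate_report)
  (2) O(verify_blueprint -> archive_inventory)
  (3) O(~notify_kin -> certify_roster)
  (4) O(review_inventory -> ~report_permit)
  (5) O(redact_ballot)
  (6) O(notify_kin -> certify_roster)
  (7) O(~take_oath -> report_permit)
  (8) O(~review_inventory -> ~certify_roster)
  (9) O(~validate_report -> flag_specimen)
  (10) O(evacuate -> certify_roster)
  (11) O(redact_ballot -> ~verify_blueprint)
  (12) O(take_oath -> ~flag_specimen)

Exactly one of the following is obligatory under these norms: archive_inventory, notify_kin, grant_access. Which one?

grant_access

Premises 3 and 6 cover both cases: O(~notify_kin -> certify_roster) and O(notify_kin -> certify_roster). Since ~notify_kin ∨ notify_kin is a tautology, O(certify_roster) follows.
Premise 8, O(~review_inventory -> ~certify_roster), contraposes to O(certify_roster -> review_inventory); with O(certify_roster) we get O(review_inventory).
From O(review_inventory) and premise 4, O(review_inventory -> ~report_permit), we obtain O(~report_permit).
Premise 7, O(~take_oath -> report_permit), contraposes to O(~report_permit -> take_oath); with O(~report_permit) we get O(take_oath).
From O(take_oath) and premise 12, O(take_oath -> ~flag_specimen), we obtain O(~flag_specimen).
The contrapositive of premise 9 (O(~validate_report -> flag_specimen)) is O(~flag_specimen -> validate_report), and O(~flag_specimen) is already established, so O(validate_report).
Premise 1, O(~grant_access -> ~validate_report), contraposes to O(validate_report -> grant_access); with O(validate_report) we get O(grant_access).
So O(grant_access) holds — grant_access is obligatory. None of the other listed options is made obligatory by any chain of premises.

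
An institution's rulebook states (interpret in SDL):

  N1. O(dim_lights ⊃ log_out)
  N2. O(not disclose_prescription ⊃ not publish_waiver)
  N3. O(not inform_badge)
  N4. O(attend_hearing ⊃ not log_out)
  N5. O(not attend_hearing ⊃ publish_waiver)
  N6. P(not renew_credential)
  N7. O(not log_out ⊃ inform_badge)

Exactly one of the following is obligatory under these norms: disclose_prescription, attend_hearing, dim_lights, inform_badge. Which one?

Premise 3 gives O(not inform_badge).
Premise 7 is O(not log_out ⊃ inform_badge); contrapositively O(not inform_badge ⊃ log_out). Since O(not inform_badge) holds, K gives O(log_out).
Premise 4 is O(attend_hearing ⊃ not log_out); contrapositively O(log_out ⊃ not attend_hearing). Since O(log_out) holds, K gives O(not attend_hearing).
Premise 5 is O(not attend_hearing ⊃ publish_waiver); since O(not attend_hearing), deontic closure gives O(publish_waiver).
Premise 2, O(not disclose_prescription ⊃ not publish_waiver), contraposes to O(publish_waiver ⊃ disclose_prescription); with O(publish_waiver) we get O(disclose_prescription).
So O(disclose_prescription) holds — disclose_prescription is obligatory. None of the other listed options is made obligatory by any chain of premises.

disclose_prescription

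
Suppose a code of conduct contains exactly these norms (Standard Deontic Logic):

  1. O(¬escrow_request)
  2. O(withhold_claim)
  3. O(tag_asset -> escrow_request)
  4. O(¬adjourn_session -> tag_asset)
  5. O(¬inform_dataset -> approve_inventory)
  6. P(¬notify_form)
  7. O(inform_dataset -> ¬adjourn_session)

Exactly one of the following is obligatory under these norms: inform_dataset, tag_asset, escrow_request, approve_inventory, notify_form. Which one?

approve_inventory

From premise 1 we have O(¬escrow_request).
Premise 3, O(tag_asset -> escrow_request), contraposes to O(¬escrow_request -> ¬tag_asset); with O(¬escrow_request) we get O(¬tag_asset).
The contrapositive of premise 4 (O(¬adjourn_session -> tag_asset)) is O(¬tag_asset -> adjourn_session), and O(¬tag_asset) is already established, so O(adjourn_session).
Premise 7, O(inform_dataset -> ¬adjourn_session), contraposes to O(adjourn_session -> ¬inform_dataset); with O(adjourn_session) we get O(¬inform_dataset).
From O(¬inform_dataset) and premise 5, O(¬inform_dataset -> approve_inventory), we obtain O(approve_inventory).
So O(approve_inventory) holds — approve_inventory is obligatory. None of the other listed options is made obligatory by any chain of premises.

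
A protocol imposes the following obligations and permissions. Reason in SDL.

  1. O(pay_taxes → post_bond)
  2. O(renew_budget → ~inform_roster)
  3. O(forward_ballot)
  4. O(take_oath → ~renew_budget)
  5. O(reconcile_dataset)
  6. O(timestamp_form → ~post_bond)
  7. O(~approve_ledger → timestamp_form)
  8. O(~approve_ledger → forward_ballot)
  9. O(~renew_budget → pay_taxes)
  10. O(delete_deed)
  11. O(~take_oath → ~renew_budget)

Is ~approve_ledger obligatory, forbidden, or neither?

Forbidden

By case analysis on ~take_oath: premise 11 gives O(~take_oath → ~renew_budget) and premise 4 gives O(take_oath → ~renew_budget), so O(~renew_budget) either way.
Premise 9 is O(~renew_budget → pay_taxes); since O(~renew_budget), deontic closure gives O(pay_taxes).
Applying K to premise 1 (O(pay_taxes → post_bond)) and O(pay_taxes) yields O(post_bond).
Premise 6, O(timestamp_form → ~post_bond), contraposes to O(post_bond → ~timestamp_form); with O(post_bond) we get O(~timestamp_form).
The contrapositive of premise 7 (O(~approve_ledger → timestamp_form)) is O(~timestamp_form → approve_ledger), and O(~timestamp_form) is already established, so O(approve_ledger).
Premises 2, 3, 5, 8, 10 do not contribute to this derivation.
Thus O(approve_ledger), which is F(~approve_ledger): ~approve_ledger is forbidden.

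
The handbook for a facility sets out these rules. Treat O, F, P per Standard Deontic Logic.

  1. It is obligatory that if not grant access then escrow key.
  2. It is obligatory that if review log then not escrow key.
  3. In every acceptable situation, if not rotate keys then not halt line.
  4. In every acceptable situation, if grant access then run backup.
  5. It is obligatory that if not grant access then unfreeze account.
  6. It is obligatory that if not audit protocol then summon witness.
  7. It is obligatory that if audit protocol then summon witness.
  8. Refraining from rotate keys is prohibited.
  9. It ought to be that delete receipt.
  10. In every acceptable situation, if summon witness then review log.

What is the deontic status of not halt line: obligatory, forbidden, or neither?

Premise 3 is O(¬rotate_keys → ¬halt_line), but O(¬rotate_keys) is not derivable from the premises, so it does not yield O(¬halt_line).
No premise or chain of K-axiom applications forces O(¬halt_line), and none forces O(halt_line). So ¬halt_line is neither obligatory nor forbidden under these norms.

Neither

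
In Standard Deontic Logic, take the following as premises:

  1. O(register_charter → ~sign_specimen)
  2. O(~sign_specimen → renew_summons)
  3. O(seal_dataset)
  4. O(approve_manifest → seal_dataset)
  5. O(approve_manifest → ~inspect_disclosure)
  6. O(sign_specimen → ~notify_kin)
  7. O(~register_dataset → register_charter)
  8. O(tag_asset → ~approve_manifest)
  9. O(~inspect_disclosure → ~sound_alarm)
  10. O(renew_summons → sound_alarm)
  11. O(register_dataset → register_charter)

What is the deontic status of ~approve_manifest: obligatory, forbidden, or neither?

Premises 7 and 11 cover both cases: O(~register_dataset → register_charter) and O(register_dataset → register_charter). Since ~register_dataset ∨ register_dataset is a tautology, O(register_charter) follows.
With premise 1, O(register_charter → ~sign_specimen), the K-axiom yields O(~sign_specimen).
Premise 2 is O(~sign_specimen → renew_summons); since O(~sign_specimen), deontic closure gives O(renew_summons).
With premise 10, O(renew_summons → sound_alarm), the K-axiom yields O(sound_alarm).
Premise 9, O(~inspect_disclosure → ~sound_alarm), contraposes to O(sound_alarm → inspect_disclosure); with O(sound_alarm) we get O(inspect_disclosure).
Premise 5 is O(approve_manifest → ~inspect_disclosure); contrapositively O(inspect_disclosure → ~approve_manifest). Since O(inspect_disclosure) holds, K gives O(~approve_manifest).
Premises 3, 4, 6, 8 do not contribute to this derivation.
Hence ~approve_manifest is obligatory.

Obligatory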